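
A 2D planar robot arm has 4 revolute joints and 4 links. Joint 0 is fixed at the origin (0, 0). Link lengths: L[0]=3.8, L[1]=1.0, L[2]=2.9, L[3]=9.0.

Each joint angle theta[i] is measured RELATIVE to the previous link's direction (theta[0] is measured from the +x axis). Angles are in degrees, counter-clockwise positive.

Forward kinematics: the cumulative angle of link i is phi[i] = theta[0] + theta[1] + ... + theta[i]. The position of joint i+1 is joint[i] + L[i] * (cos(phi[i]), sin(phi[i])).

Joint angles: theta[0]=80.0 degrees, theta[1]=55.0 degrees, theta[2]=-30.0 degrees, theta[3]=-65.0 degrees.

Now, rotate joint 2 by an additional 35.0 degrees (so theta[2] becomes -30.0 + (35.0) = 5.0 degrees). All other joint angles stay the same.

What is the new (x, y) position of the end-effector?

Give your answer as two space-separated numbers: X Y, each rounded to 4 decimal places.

Answer: 0.0606 15.0068

Derivation:
joint[0] = (0.0000, 0.0000)  (base)
link 0: phi[0] = 80 = 80 deg
  cos(80 deg) = 0.1736, sin(80 deg) = 0.9848
  joint[1] = (0.0000, 0.0000) + 3.8 * (0.1736, 0.9848) = (0.0000 + 0.6599, 0.0000 + 3.7423) = (0.6599, 3.7423)
link 1: phi[1] = 80 + 55 = 135 deg
  cos(135 deg) = -0.7071, sin(135 deg) = 0.7071
  joint[2] = (0.6599, 3.7423) + 1 * (-0.7071, 0.7071) = (0.6599 + -0.7071, 3.7423 + 0.7071) = (-0.0472, 4.4494)
link 2: phi[2] = 80 + 55 + 5 = 140 deg
  cos(140 deg) = -0.7660, sin(140 deg) = 0.6428
  joint[3] = (-0.0472, 4.4494) + 2.9 * (-0.7660, 0.6428) = (-0.0472 + -2.2215, 4.4494 + 1.8641) = (-2.2688, 6.3135)
link 3: phi[3] = 80 + 55 + 5 + -65 = 75 deg
  cos(75 deg) = 0.2588, sin(75 deg) = 0.9659
  joint[4] = (-2.2688, 6.3135) + 9 * (0.2588, 0.9659) = (-2.2688 + 2.3294, 6.3135 + 8.6933) = (0.0606, 15.0068)
End effector: (0.0606, 15.0068)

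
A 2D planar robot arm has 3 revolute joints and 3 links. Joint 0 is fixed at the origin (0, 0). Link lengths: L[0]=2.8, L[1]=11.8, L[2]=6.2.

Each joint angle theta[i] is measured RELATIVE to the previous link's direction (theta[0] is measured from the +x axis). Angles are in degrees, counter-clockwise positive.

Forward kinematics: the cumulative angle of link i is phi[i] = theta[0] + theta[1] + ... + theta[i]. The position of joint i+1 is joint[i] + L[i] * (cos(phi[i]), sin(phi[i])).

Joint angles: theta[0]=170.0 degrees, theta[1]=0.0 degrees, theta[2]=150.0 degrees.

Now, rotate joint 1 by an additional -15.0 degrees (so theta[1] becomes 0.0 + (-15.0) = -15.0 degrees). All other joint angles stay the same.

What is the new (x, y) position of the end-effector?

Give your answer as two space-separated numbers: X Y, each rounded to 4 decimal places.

joint[0] = (0.0000, 0.0000)  (base)
link 0: phi[0] = 170 = 170 deg
  cos(170 deg) = -0.9848, sin(170 deg) = 0.1736
  joint[1] = (0.0000, 0.0000) + 2.8 * (-0.9848, 0.1736) = (0.0000 + -2.7575, 0.0000 + 0.4862) = (-2.7575, 0.4862)
link 1: phi[1] = 170 + -15 = 155 deg
  cos(155 deg) = -0.9063, sin(155 deg) = 0.4226
  joint[2] = (-2.7575, 0.4862) + 11.8 * (-0.9063, 0.4226) = (-2.7575 + -10.6944, 0.4862 + 4.9869) = (-13.4519, 5.4731)
link 2: phi[2] = 170 + -15 + 150 = 305 deg
  cos(305 deg) = 0.5736, sin(305 deg) = -0.8192
  joint[3] = (-13.4519, 5.4731) + 6.2 * (0.5736, -0.8192) = (-13.4519 + 3.5562, 5.4731 + -5.0787) = (-9.8957, 0.3944)
End effector: (-9.8957, 0.3944)

Answer: -9.8957 0.3944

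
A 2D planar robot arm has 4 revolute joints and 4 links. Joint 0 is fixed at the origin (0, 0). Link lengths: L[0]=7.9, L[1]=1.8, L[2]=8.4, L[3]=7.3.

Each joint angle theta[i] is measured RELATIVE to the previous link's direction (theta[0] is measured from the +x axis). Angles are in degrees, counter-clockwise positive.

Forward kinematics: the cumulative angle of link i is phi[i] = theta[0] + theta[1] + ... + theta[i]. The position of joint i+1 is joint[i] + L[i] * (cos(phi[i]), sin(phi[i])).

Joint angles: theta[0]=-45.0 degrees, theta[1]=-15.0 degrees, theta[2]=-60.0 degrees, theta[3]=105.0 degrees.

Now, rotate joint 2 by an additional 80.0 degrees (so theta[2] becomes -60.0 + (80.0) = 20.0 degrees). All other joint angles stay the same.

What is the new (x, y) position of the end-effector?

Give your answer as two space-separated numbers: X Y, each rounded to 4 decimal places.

joint[0] = (0.0000, 0.0000)  (base)
link 0: phi[0] = -45 = -45 deg
  cos(-45 deg) = 0.7071, sin(-45 deg) = -0.7071
  joint[1] = (0.0000, 0.0000) + 7.9 * (0.7071, -0.7071) = (0.0000 + 5.5861, 0.0000 + -5.5861) = (5.5861, -5.5861)
link 1: phi[1] = -45 + -15 = -60 deg
  cos(-60 deg) = 0.5000, sin(-60 deg) = -0.8660
  joint[2] = (5.5861, -5.5861) + 1.8 * (0.5000, -0.8660) = (5.5861 + 0.9000, -5.5861 + -1.5588) = (6.4861, -7.1450)
link 2: phi[2] = -45 + -15 + 20 = -40 deg
  cos(-40 deg) = 0.7660, sin(-40 deg) = -0.6428
  joint[3] = (6.4861, -7.1450) + 8.4 * (0.7660, -0.6428) = (6.4861 + 6.4348, -7.1450 + -5.3994) = (12.9209, -12.5444)
link 3: phi[3] = -45 + -15 + 20 + 105 = 65 deg
  cos(65 deg) = 0.4226, sin(65 deg) = 0.9063
  joint[4] = (12.9209, -12.5444) + 7.3 * (0.4226, 0.9063) = (12.9209 + 3.0851, -12.5444 + 6.6160) = (16.0060, -5.9284)
End effector: (16.0060, -5.9284)

Answer: 16.0060 -5.9284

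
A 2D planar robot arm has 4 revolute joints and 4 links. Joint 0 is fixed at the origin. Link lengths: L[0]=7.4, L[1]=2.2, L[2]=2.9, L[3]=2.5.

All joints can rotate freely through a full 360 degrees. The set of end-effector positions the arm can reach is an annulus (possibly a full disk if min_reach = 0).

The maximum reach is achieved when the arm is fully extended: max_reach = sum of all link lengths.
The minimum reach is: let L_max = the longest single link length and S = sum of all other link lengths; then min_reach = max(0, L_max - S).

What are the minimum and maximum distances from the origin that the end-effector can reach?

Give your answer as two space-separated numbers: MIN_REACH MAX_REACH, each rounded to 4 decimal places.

Answer: 0.0000 15.0000

Derivation:
Link lengths: [7.4, 2.2, 2.9, 2.5]
max_reach = 7.4 + 2.2 + 2.9 + 2.5 = 15
L_max = max([7.4, 2.2, 2.9, 2.5]) = 7.4
S (sum of others) = 15 - 7.4 = 7.6
min_reach = max(0, 7.4 - 7.6) = max(0, -0.2) = 0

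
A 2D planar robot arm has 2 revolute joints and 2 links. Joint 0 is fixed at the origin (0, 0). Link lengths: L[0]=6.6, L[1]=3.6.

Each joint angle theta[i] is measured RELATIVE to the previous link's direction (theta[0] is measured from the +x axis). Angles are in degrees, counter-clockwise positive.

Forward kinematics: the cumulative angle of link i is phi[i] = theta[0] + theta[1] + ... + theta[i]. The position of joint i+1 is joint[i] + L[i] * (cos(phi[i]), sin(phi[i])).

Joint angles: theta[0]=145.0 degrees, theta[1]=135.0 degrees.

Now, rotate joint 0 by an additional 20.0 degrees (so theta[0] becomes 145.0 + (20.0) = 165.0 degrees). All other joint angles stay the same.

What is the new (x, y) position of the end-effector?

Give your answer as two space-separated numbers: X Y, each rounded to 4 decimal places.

Answer: -4.5751 -1.4095

Derivation:
joint[0] = (0.0000, 0.0000)  (base)
link 0: phi[0] = 165 = 165 deg
  cos(165 deg) = -0.9659, sin(165 deg) = 0.2588
  joint[1] = (0.0000, 0.0000) + 6.6 * (-0.9659, 0.2588) = (0.0000 + -6.3751, 0.0000 + 1.7082) = (-6.3751, 1.7082)
link 1: phi[1] = 165 + 135 = 300 deg
  cos(300 deg) = 0.5000, sin(300 deg) = -0.8660
  joint[2] = (-6.3751, 1.7082) + 3.6 * (0.5000, -0.8660) = (-6.3751 + 1.8000, 1.7082 + -3.1177) = (-4.5751, -1.4095)
End effector: (-4.5751, -1.4095)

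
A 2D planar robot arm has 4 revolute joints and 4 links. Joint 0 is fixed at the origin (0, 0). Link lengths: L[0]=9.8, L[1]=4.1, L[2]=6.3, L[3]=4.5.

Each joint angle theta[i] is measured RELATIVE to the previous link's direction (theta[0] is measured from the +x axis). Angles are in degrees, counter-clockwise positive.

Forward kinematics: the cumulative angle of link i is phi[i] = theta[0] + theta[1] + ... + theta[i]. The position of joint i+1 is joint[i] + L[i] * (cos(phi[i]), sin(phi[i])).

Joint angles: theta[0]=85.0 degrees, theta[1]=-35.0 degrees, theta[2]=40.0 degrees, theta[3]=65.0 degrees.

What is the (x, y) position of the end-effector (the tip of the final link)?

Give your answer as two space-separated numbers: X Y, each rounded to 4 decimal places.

Answer: -0.5888 21.1053

Derivation:
joint[0] = (0.0000, 0.0000)  (base)
link 0: phi[0] = 85 = 85 deg
  cos(85 deg) = 0.0872, sin(85 deg) = 0.9962
  joint[1] = (0.0000, 0.0000) + 9.8 * (0.0872, 0.9962) = (0.0000 + 0.8541, 0.0000 + 9.7627) = (0.8541, 9.7627)
link 1: phi[1] = 85 + -35 = 50 deg
  cos(50 deg) = 0.6428, sin(50 deg) = 0.7660
  joint[2] = (0.8541, 9.7627) + 4.1 * (0.6428, 0.7660) = (0.8541 + 2.6354, 9.7627 + 3.1408) = (3.4896, 12.9035)
link 2: phi[2] = 85 + -35 + 40 = 90 deg
  cos(90 deg) = 0.0000, sin(90 deg) = 1.0000
  joint[3] = (3.4896, 12.9035) + 6.3 * (0.0000, 1.0000) = (3.4896 + 0.0000, 12.9035 + 6.3000) = (3.4896, 19.2035)
link 3: phi[3] = 85 + -35 + 40 + 65 = 155 deg
  cos(155 deg) = -0.9063, sin(155 deg) = 0.4226
  joint[4] = (3.4896, 19.2035) + 4.5 * (-0.9063, 0.4226) = (3.4896 + -4.0784, 19.2035 + 1.9018) = (-0.5888, 21.1053)
End effector: (-0.5888, 21.1053)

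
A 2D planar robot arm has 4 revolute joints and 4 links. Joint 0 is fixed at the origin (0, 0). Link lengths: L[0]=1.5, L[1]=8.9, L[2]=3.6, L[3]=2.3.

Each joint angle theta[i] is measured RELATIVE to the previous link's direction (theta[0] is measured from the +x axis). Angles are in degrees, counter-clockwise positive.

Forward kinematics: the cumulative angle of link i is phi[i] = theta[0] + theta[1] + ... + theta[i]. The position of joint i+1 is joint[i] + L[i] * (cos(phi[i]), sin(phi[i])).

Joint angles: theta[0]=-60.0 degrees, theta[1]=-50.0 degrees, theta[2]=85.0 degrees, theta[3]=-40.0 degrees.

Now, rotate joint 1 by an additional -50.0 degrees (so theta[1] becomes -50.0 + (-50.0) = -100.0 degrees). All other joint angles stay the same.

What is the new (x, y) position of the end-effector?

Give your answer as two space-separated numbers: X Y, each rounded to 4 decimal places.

Answer: -7.6535 -9.9049

Derivation:
joint[0] = (0.0000, 0.0000)  (base)
link 0: phi[0] = -60 = -60 deg
  cos(-60 deg) = 0.5000, sin(-60 deg) = -0.8660
  joint[1] = (0.0000, 0.0000) + 1.5 * (0.5000, -0.8660) = (0.0000 + 0.7500, 0.0000 + -1.2990) = (0.7500, -1.2990)
link 1: phi[1] = -60 + -100 = -160 deg
  cos(-160 deg) = -0.9397, sin(-160 deg) = -0.3420
  joint[2] = (0.7500, -1.2990) + 8.9 * (-0.9397, -0.3420) = (0.7500 + -8.3633, -1.2990 + -3.0440) = (-7.6133, -4.3430)
link 2: phi[2] = -60 + -100 + 85 = -75 deg
  cos(-75 deg) = 0.2588, sin(-75 deg) = -0.9659
  joint[3] = (-7.6133, -4.3430) + 3.6 * (0.2588, -0.9659) = (-7.6133 + 0.9317, -4.3430 + -3.4773) = (-6.6815, -7.8204)
link 3: phi[3] = -60 + -100 + 85 + -40 = -115 deg
  cos(-115 deg) = -0.4226, sin(-115 deg) = -0.9063
  joint[4] = (-6.6815, -7.8204) + 2.3 * (-0.4226, -0.9063) = (-6.6815 + -0.9720, -7.8204 + -2.0845) = (-7.6535, -9.9049)
End effector: (-7.6535, -9.9049)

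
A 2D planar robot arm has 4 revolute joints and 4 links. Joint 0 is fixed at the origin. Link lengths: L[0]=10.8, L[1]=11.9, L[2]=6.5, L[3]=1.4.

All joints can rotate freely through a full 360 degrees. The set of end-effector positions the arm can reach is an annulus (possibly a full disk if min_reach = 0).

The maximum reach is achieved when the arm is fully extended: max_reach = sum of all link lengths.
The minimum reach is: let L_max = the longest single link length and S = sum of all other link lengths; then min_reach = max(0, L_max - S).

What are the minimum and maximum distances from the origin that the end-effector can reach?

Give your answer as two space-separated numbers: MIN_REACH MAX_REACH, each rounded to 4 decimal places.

Answer: 0.0000 30.6000

Derivation:
Link lengths: [10.8, 11.9, 6.5, 1.4]
max_reach = 10.8 + 11.9 + 6.5 + 1.4 = 30.6
L_max = max([10.8, 11.9, 6.5, 1.4]) = 11.9
S (sum of others) = 30.6 - 11.9 = 18.7
min_reach = max(0, 11.9 - 18.7) = max(0, -6.8) = 0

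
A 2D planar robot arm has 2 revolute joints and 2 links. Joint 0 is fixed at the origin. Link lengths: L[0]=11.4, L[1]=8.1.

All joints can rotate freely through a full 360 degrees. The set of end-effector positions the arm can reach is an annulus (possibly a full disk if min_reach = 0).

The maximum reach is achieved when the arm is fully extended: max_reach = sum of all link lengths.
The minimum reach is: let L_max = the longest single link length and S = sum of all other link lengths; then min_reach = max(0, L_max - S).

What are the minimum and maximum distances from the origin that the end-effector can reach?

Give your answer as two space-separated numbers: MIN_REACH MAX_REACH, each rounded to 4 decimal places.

Link lengths: [11.4, 8.1]
max_reach = 11.4 + 8.1 = 19.5
L_max = max([11.4, 8.1]) = 11.4
S (sum of others) = 19.5 - 11.4 = 8.1
min_reach = max(0, 11.4 - 8.1) = max(0, 3.3) = 3.3

Answer: 3.3000 19.5000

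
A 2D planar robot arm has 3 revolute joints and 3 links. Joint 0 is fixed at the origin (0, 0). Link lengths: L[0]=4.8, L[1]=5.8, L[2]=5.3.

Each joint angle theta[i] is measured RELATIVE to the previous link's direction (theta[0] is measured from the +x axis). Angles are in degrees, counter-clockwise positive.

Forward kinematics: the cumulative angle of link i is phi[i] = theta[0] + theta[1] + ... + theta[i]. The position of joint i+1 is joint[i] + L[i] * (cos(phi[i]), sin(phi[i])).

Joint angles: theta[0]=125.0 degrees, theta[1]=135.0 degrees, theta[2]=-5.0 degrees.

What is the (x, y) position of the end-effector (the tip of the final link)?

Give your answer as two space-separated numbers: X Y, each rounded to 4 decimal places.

joint[0] = (0.0000, 0.0000)  (base)
link 0: phi[0] = 125 = 125 deg
  cos(125 deg) = -0.5736, sin(125 deg) = 0.8192
  joint[1] = (0.0000, 0.0000) + 4.8 * (-0.5736, 0.8192) = (0.0000 + -2.7532, 0.0000 + 3.9319) = (-2.7532, 3.9319)
link 1: phi[1] = 125 + 135 = 260 deg
  cos(260 deg) = -0.1736, sin(260 deg) = -0.9848
  joint[2] = (-2.7532, 3.9319) + 5.8 * (-0.1736, -0.9848) = (-2.7532 + -1.0072, 3.9319 + -5.7119) = (-3.7603, -1.7800)
link 2: phi[2] = 125 + 135 + -5 = 255 deg
  cos(255 deg) = -0.2588, sin(255 deg) = -0.9659
  joint[3] = (-3.7603, -1.7800) + 5.3 * (-0.2588, -0.9659) = (-3.7603 + -1.3717, -1.7800 + -5.1194) = (-5.1321, -6.8994)
End effector: (-5.1321, -6.8994)

Answer: -5.1321 -6.8994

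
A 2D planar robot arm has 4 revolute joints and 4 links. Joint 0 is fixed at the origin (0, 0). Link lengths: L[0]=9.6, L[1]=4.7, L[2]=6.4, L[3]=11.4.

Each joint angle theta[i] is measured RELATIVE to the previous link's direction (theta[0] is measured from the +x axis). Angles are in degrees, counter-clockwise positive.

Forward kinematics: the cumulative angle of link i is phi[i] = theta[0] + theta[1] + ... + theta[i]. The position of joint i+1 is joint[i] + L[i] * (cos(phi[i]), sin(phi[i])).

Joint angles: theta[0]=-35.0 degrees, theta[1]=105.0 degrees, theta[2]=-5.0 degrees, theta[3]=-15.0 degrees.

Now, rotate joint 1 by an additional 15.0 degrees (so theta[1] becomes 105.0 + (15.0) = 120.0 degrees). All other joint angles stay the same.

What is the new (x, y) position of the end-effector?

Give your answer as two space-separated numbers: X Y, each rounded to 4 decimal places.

joint[0] = (0.0000, 0.0000)  (base)
link 0: phi[0] = -35 = -35 deg
  cos(-35 deg) = 0.8192, sin(-35 deg) = -0.5736
  joint[1] = (0.0000, 0.0000) + 9.6 * (0.8192, -0.5736) = (0.0000 + 7.8639, 0.0000 + -5.5063) = (7.8639, -5.5063)
link 1: phi[1] = -35 + 120 = 85 deg
  cos(85 deg) = 0.0872, sin(85 deg) = 0.9962
  joint[2] = (7.8639, -5.5063) + 4.7 * (0.0872, 0.9962) = (7.8639 + 0.4096, -5.5063 + 4.6821) = (8.2735, -0.8242)
link 2: phi[2] = -35 + 120 + -5 = 80 deg
  cos(80 deg) = 0.1736, sin(80 deg) = 0.9848
  joint[3] = (8.2735, -0.8242) + 6.4 * (0.1736, 0.9848) = (8.2735 + 1.1113, -0.8242 + 6.3028) = (9.3848, 5.4786)
link 3: phi[3] = -35 + 120 + -5 + -15 = 65 deg
  cos(65 deg) = 0.4226, sin(65 deg) = 0.9063
  joint[4] = (9.3848, 5.4786) + 11.4 * (0.4226, 0.9063) = (9.3848 + 4.8178, 5.4786 + 10.3319) = (14.2027, 15.8105)
End effector: (14.2027, 15.8105)

Answer: 14.2027 15.8105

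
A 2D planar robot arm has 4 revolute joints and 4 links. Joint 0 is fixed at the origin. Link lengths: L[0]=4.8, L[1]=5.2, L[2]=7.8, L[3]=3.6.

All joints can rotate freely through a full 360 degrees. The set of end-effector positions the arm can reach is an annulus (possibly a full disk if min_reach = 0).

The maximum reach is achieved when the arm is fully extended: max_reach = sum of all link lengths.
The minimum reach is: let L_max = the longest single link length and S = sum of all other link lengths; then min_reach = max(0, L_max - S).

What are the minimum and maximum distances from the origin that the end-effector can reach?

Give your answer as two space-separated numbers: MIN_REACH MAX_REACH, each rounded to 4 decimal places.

Link lengths: [4.8, 5.2, 7.8, 3.6]
max_reach = 4.8 + 5.2 + 7.8 + 3.6 = 21.4
L_max = max([4.8, 5.2, 7.8, 3.6]) = 7.8
S (sum of others) = 21.4 - 7.8 = 13.6
min_reach = max(0, 7.8 - 13.6) = max(0, -5.8) = 0

Answer: 0.0000 21.4000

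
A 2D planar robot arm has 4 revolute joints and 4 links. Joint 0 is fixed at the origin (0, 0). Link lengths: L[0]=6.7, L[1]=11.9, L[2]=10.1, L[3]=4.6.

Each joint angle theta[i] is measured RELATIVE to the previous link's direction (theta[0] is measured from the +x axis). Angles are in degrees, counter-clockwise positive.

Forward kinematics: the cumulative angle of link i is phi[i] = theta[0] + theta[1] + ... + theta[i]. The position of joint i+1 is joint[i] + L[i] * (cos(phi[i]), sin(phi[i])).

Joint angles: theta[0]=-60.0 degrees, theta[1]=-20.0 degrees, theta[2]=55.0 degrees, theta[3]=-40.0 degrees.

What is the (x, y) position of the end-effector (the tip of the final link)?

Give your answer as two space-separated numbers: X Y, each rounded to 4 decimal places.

Answer: 16.5142 -25.9590

Derivation:
joint[0] = (0.0000, 0.0000)  (base)
link 0: phi[0] = -60 = -60 deg
  cos(-60 deg) = 0.5000, sin(-60 deg) = -0.8660
  joint[1] = (0.0000, 0.0000) + 6.7 * (0.5000, -0.8660) = (0.0000 + 3.3500, 0.0000 + -5.8024) = (3.3500, -5.8024)
link 1: phi[1] = -60 + -20 = -80 deg
  cos(-80 deg) = 0.1736, sin(-80 deg) = -0.9848
  joint[2] = (3.3500, -5.8024) + 11.9 * (0.1736, -0.9848) = (3.3500 + 2.0664, -5.8024 + -11.7192) = (5.4164, -17.5216)
link 2: phi[2] = -60 + -20 + 55 = -25 deg
  cos(-25 deg) = 0.9063, sin(-25 deg) = -0.4226
  joint[3] = (5.4164, -17.5216) + 10.1 * (0.9063, -0.4226) = (5.4164 + 9.1537, -17.5216 + -4.2684) = (14.5701, -21.7900)
link 3: phi[3] = -60 + -20 + 55 + -40 = -65 deg
  cos(-65 deg) = 0.4226, sin(-65 deg) = -0.9063
  joint[4] = (14.5701, -21.7900) + 4.6 * (0.4226, -0.9063) = (14.5701 + 1.9440, -21.7900 + -4.1690) = (16.5142, -25.9590)
End effector: (16.5142, -25.9590)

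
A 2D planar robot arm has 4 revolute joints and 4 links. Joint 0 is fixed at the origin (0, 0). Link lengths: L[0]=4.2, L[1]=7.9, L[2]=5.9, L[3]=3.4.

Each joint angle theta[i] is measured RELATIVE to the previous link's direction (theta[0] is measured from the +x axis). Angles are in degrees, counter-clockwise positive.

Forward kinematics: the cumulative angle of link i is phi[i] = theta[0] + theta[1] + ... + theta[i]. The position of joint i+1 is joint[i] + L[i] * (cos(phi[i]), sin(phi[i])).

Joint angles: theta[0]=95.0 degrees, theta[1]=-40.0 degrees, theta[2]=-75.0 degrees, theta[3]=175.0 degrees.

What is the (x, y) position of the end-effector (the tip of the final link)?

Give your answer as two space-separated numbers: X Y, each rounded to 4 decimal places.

joint[0] = (0.0000, 0.0000)  (base)
link 0: phi[0] = 95 = 95 deg
  cos(95 deg) = -0.0872, sin(95 deg) = 0.9962
  joint[1] = (0.0000, 0.0000) + 4.2 * (-0.0872, 0.9962) = (0.0000 + -0.3661, 0.0000 + 4.1840) = (-0.3661, 4.1840)
link 1: phi[1] = 95 + -40 = 55 deg
  cos(55 deg) = 0.5736, sin(55 deg) = 0.8192
  joint[2] = (-0.3661, 4.1840) + 7.9 * (0.5736, 0.8192) = (-0.3661 + 4.5313, 4.1840 + 6.4713) = (4.1652, 10.6553)
link 2: phi[2] = 95 + -40 + -75 = -20 deg
  cos(-20 deg) = 0.9397, sin(-20 deg) = -0.3420
  joint[3] = (4.1652, 10.6553) + 5.9 * (0.9397, -0.3420) = (4.1652 + 5.5442, 10.6553 + -2.0179) = (9.7094, 8.6374)
link 3: phi[3] = 95 + -40 + -75 + 175 = 155 deg
  cos(155 deg) = -0.9063, sin(155 deg) = 0.4226
  joint[4] = (9.7094, 8.6374) + 3.4 * (-0.9063, 0.4226) = (9.7094 + -3.0814, 8.6374 + 1.4369) = (6.6279, 10.0743)
End effector: (6.6279, 10.0743)

Answer: 6.6279 10.0743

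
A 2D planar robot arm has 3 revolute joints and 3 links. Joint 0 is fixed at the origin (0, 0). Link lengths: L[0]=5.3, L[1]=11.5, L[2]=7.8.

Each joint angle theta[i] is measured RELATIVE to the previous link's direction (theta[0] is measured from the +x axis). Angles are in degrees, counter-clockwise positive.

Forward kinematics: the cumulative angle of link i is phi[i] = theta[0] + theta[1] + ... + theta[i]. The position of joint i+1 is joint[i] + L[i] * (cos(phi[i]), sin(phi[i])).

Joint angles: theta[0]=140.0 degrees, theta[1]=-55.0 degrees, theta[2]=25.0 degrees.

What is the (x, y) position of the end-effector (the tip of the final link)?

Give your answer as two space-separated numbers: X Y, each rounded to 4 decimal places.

joint[0] = (0.0000, 0.0000)  (base)
link 0: phi[0] = 140 = 140 deg
  cos(140 deg) = -0.7660, sin(140 deg) = 0.6428
  joint[1] = (0.0000, 0.0000) + 5.3 * (-0.7660, 0.6428) = (0.0000 + -4.0600, 0.0000 + 3.4068) = (-4.0600, 3.4068)
link 1: phi[1] = 140 + -55 = 85 deg
  cos(85 deg) = 0.0872, sin(85 deg) = 0.9962
  joint[2] = (-4.0600, 3.4068) + 11.5 * (0.0872, 0.9962) = (-4.0600 + 1.0023, 3.4068 + 11.4562) = (-3.0577, 14.8630)
link 2: phi[2] = 140 + -55 + 25 = 110 deg
  cos(110 deg) = -0.3420, sin(110 deg) = 0.9397
  joint[3] = (-3.0577, 14.8630) + 7.8 * (-0.3420, 0.9397) = (-3.0577 + -2.6678, 14.8630 + 7.3296) = (-5.7255, 22.1926)
End effector: (-5.7255, 22.1926)

Answer: -5.7255 22.1926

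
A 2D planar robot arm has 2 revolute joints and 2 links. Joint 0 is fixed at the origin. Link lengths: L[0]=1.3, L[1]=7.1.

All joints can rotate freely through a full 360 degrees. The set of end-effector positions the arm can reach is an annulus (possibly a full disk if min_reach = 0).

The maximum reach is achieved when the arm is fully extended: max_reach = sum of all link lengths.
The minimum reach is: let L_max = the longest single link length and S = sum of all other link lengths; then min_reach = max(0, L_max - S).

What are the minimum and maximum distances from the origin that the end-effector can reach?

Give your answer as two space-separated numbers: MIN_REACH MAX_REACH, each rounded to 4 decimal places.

Answer: 5.8000 8.4000

Derivation:
Link lengths: [1.3, 7.1]
max_reach = 1.3 + 7.1 = 8.4
L_max = max([1.3, 7.1]) = 7.1
S (sum of others) = 8.4 - 7.1 = 1.3
min_reach = max(0, 7.1 - 1.3) = max(0, 5.8) = 5.8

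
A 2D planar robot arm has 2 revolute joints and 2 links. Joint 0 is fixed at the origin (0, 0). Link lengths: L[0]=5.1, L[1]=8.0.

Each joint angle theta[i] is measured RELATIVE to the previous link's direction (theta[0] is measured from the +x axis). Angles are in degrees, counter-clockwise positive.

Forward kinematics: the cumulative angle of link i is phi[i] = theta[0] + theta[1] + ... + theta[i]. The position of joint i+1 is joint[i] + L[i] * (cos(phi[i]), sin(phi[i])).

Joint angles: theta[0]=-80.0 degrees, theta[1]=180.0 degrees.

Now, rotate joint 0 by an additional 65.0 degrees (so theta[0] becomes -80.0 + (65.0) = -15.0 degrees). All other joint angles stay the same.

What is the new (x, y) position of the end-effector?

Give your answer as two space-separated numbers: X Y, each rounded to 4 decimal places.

joint[0] = (0.0000, 0.0000)  (base)
link 0: phi[0] = -15 = -15 deg
  cos(-15 deg) = 0.9659, sin(-15 deg) = -0.2588
  joint[1] = (0.0000, 0.0000) + 5.1 * (0.9659, -0.2588) = (0.0000 + 4.9262, 0.0000 + -1.3200) = (4.9262, -1.3200)
link 1: phi[1] = -15 + 180 = 165 deg
  cos(165 deg) = -0.9659, sin(165 deg) = 0.2588
  joint[2] = (4.9262, -1.3200) + 8 * (-0.9659, 0.2588) = (4.9262 + -7.7274, -1.3200 + 2.0706) = (-2.8012, 0.7506)
End effector: (-2.8012, 0.7506)

Answer: -2.8012 0.7506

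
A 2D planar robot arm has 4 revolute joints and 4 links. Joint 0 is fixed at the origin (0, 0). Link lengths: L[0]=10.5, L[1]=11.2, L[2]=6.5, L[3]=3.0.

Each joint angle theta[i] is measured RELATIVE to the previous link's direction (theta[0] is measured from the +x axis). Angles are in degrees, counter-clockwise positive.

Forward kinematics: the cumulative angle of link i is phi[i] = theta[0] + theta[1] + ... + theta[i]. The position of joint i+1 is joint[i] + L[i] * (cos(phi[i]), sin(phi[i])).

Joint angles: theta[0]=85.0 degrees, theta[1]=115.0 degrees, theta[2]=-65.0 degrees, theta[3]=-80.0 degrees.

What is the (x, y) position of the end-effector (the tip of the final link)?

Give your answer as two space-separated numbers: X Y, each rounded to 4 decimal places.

joint[0] = (0.0000, 0.0000)  (base)
link 0: phi[0] = 85 = 85 deg
  cos(85 deg) = 0.0872, sin(85 deg) = 0.9962
  joint[1] = (0.0000, 0.0000) + 10.5 * (0.0872, 0.9962) = (0.0000 + 0.9151, 0.0000 + 10.4600) = (0.9151, 10.4600)
link 1: phi[1] = 85 + 115 = 200 deg
  cos(200 deg) = -0.9397, sin(200 deg) = -0.3420
  joint[2] = (0.9151, 10.4600) + 11.2 * (-0.9397, -0.3420) = (0.9151 + -10.5246, 10.4600 + -3.8306) = (-9.6094, 6.6294)
link 2: phi[2] = 85 + 115 + -65 = 135 deg
  cos(135 deg) = -0.7071, sin(135 deg) = 0.7071
  joint[3] = (-9.6094, 6.6294) + 6.5 * (-0.7071, 0.7071) = (-9.6094 + -4.5962, 6.6294 + 4.5962) = (-14.2056, 11.2256)
link 3: phi[3] = 85 + 115 + -65 + -80 = 55 deg
  cos(55 deg) = 0.5736, sin(55 deg) = 0.8192
  joint[4] = (-14.2056, 11.2256) + 3 * (0.5736, 0.8192) = (-14.2056 + 1.7207, 11.2256 + 2.4575) = (-12.4849, 13.6831)
End effector: (-12.4849, 13.6831)

Answer: -12.4849 13.6831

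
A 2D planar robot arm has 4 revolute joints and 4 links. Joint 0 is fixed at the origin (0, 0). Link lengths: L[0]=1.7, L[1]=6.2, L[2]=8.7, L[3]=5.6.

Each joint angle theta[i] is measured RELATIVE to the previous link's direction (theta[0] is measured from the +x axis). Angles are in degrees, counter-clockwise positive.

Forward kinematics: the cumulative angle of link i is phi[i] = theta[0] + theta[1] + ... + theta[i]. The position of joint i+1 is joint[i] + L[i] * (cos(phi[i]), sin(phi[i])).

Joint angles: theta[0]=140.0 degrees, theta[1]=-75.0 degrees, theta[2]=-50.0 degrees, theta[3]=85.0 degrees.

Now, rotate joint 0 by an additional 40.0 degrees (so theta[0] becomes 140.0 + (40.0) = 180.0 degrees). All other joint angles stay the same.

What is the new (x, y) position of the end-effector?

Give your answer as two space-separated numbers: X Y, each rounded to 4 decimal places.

Answer: -2.6044 16.7150

Derivation:
joint[0] = (0.0000, 0.0000)  (base)
link 0: phi[0] = 180 = 180 deg
  cos(180 deg) = -1.0000, sin(180 deg) = 0.0000
  joint[1] = (0.0000, 0.0000) + 1.7 * (-1.0000, 0.0000) = (0.0000 + -1.7000, 0.0000 + 0.0000) = (-1.7000, 0.0000)
link 1: phi[1] = 180 + -75 = 105 deg
  cos(105 deg) = -0.2588, sin(105 deg) = 0.9659
  joint[2] = (-1.7000, 0.0000) + 6.2 * (-0.2588, 0.9659) = (-1.7000 + -1.6047, 0.0000 + 5.9887) = (-3.3047, 5.9887)
link 2: phi[2] = 180 + -75 + -50 = 55 deg
  cos(55 deg) = 0.5736, sin(55 deg) = 0.8192
  joint[3] = (-3.3047, 5.9887) + 8.7 * (0.5736, 0.8192) = (-3.3047 + 4.9901, 5.9887 + 7.1266) = (1.6854, 13.1154)
link 3: phi[3] = 180 + -75 + -50 + 85 = 140 deg
  cos(140 deg) = -0.7660, sin(140 deg) = 0.6428
  joint[4] = (1.6854, 13.1154) + 5.6 * (-0.7660, 0.6428) = (1.6854 + -4.2898, 13.1154 + 3.5996) = (-2.6044, 16.7150)
End effector: (-2.6044, 16.7150)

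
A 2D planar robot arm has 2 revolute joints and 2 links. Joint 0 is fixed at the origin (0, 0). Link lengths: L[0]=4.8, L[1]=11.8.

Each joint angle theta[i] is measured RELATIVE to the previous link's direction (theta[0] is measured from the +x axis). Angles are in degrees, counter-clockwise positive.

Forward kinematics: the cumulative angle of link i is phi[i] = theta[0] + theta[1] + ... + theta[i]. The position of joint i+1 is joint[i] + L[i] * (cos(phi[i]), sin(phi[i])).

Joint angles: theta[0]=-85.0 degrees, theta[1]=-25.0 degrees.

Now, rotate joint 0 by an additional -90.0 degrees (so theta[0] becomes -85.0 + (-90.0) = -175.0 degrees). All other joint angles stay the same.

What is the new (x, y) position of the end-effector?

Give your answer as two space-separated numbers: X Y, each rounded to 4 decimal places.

joint[0] = (0.0000, 0.0000)  (base)
link 0: phi[0] = -175 = -175 deg
  cos(-175 deg) = -0.9962, sin(-175 deg) = -0.0872
  joint[1] = (0.0000, 0.0000) + 4.8 * (-0.9962, -0.0872) = (0.0000 + -4.7817, 0.0000 + -0.4183) = (-4.7817, -0.4183)
link 1: phi[1] = -175 + -25 = -200 deg
  cos(-200 deg) = -0.9397, sin(-200 deg) = 0.3420
  joint[2] = (-4.7817, -0.4183) + 11.8 * (-0.9397, 0.3420) = (-4.7817 + -11.0884, -0.4183 + 4.0358) = (-15.8701, 3.6175)
End effector: (-15.8701, 3.6175)

Answer: -15.8701 3.6175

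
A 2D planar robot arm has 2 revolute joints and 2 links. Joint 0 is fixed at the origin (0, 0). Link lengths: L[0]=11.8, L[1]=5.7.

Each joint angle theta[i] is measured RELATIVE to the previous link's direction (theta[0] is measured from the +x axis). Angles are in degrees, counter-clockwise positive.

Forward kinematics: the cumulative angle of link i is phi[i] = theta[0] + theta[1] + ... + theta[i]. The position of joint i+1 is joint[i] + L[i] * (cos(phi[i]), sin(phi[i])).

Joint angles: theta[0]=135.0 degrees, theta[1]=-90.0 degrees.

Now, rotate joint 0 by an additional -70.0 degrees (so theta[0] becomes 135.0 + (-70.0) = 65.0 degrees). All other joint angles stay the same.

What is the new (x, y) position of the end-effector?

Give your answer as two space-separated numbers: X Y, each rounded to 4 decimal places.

joint[0] = (0.0000, 0.0000)  (base)
link 0: phi[0] = 65 = 65 deg
  cos(65 deg) = 0.4226, sin(65 deg) = 0.9063
  joint[1] = (0.0000, 0.0000) + 11.8 * (0.4226, 0.9063) = (0.0000 + 4.9869, 0.0000 + 10.6944) = (4.9869, 10.6944)
link 1: phi[1] = 65 + -90 = -25 deg
  cos(-25 deg) = 0.9063, sin(-25 deg) = -0.4226
  joint[2] = (4.9869, 10.6944) + 5.7 * (0.9063, -0.4226) = (4.9869 + 5.1660, 10.6944 + -2.4089) = (10.1528, 8.2855)
End effector: (10.1528, 8.2855)

Answer: 10.1528 8.2855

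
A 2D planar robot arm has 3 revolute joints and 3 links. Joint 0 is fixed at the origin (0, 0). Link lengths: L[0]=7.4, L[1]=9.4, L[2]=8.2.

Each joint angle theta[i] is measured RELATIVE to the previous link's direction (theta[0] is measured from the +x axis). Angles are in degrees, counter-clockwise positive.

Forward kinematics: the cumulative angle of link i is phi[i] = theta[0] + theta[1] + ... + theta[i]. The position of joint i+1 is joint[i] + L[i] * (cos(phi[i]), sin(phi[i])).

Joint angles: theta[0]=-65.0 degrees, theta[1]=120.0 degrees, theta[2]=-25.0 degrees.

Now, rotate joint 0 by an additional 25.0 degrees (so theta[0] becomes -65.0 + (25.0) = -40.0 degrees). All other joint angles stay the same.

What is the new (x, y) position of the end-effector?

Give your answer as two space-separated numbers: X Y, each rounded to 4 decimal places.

joint[0] = (0.0000, 0.0000)  (base)
link 0: phi[0] = -40 = -40 deg
  cos(-40 deg) = 0.7660, sin(-40 deg) = -0.6428
  joint[1] = (0.0000, 0.0000) + 7.4 * (0.7660, -0.6428) = (0.0000 + 5.6687, 0.0000 + -4.7566) = (5.6687, -4.7566)
link 1: phi[1] = -40 + 120 = 80 deg
  cos(80 deg) = 0.1736, sin(80 deg) = 0.9848
  joint[2] = (5.6687, -4.7566) + 9.4 * (0.1736, 0.9848) = (5.6687 + 1.6323, -4.7566 + 9.2572) = (7.3010, 4.5006)
link 2: phi[2] = -40 + 120 + -25 = 55 deg
  cos(55 deg) = 0.5736, sin(55 deg) = 0.8192
  joint[3] = (7.3010, 4.5006) + 8.2 * (0.5736, 0.8192) = (7.3010 + 4.7033, 4.5006 + 6.7170) = (12.0043, 11.2176)
End effector: (12.0043, 11.2176)

Answer: 12.0043 11.2176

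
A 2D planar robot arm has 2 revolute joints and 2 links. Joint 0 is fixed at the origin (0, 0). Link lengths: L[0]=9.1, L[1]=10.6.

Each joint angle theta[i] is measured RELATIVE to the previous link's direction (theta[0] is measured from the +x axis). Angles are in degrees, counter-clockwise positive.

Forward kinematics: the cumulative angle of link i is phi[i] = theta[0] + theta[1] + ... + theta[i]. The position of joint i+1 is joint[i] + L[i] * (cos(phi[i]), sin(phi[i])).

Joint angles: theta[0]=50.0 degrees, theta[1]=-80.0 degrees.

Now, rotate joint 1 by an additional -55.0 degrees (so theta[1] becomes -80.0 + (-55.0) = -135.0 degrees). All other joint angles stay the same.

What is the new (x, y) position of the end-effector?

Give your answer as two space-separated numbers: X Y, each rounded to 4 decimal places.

Answer: 6.7732 -3.5887

Derivation:
joint[0] = (0.0000, 0.0000)  (base)
link 0: phi[0] = 50 = 50 deg
  cos(50 deg) = 0.6428, sin(50 deg) = 0.7660
  joint[1] = (0.0000, 0.0000) + 9.1 * (0.6428, 0.7660) = (0.0000 + 5.8494, 0.0000 + 6.9710) = (5.8494, 6.9710)
link 1: phi[1] = 50 + -135 = -85 deg
  cos(-85 deg) = 0.0872, sin(-85 deg) = -0.9962
  joint[2] = (5.8494, 6.9710) + 10.6 * (0.0872, -0.9962) = (5.8494 + 0.9239, 6.9710 + -10.5597) = (6.7732, -3.5887)
End effector: (6.7732, -3.5887)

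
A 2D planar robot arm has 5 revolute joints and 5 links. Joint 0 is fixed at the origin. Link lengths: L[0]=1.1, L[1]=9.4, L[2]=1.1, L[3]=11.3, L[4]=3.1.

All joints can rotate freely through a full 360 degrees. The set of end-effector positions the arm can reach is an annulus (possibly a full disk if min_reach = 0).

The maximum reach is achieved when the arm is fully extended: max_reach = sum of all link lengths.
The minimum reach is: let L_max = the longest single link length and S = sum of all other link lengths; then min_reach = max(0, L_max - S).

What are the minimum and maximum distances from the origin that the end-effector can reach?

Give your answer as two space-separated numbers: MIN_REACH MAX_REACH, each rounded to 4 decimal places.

Answer: 0.0000 26.0000

Derivation:
Link lengths: [1.1, 9.4, 1.1, 11.3, 3.1]
max_reach = 1.1 + 9.4 + 1.1 + 11.3 + 3.1 = 26
L_max = max([1.1, 9.4, 1.1, 11.3, 3.1]) = 11.3
S (sum of others) = 26 - 11.3 = 14.7
min_reach = max(0, 11.3 - 14.7) = max(0, -3.4) = 0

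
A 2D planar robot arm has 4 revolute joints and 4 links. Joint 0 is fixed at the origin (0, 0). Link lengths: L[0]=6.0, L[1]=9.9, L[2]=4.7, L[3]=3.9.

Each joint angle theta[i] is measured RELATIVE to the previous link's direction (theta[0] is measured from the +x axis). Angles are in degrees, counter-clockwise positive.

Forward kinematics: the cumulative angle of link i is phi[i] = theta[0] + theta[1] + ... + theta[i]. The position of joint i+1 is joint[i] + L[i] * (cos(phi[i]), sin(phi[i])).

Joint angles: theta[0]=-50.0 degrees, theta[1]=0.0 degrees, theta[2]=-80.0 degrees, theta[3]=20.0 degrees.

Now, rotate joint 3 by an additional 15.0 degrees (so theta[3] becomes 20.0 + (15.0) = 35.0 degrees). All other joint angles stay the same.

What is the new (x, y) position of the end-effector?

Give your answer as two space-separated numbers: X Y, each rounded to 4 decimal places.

Answer: 6.8593 -19.6657

Derivation:
joint[0] = (0.0000, 0.0000)  (base)
link 0: phi[0] = -50 = -50 deg
  cos(-50 deg) = 0.6428, sin(-50 deg) = -0.7660
  joint[1] = (0.0000, 0.0000) + 6 * (0.6428, -0.7660) = (0.0000 + 3.8567, 0.0000 + -4.5963) = (3.8567, -4.5963)
link 1: phi[1] = -50 + 0 = -50 deg
  cos(-50 deg) = 0.6428, sin(-50 deg) = -0.7660
  joint[2] = (3.8567, -4.5963) + 9.9 * (0.6428, -0.7660) = (3.8567 + 6.3636, -4.5963 + -7.5838) = (10.2203, -12.1801)
link 2: phi[2] = -50 + 0 + -80 = -130 deg
  cos(-130 deg) = -0.6428, sin(-130 deg) = -0.7660
  joint[3] = (10.2203, -12.1801) + 4.7 * (-0.6428, -0.7660) = (10.2203 + -3.0211, -12.1801 + -3.6004) = (7.1992, -15.7805)
link 3: phi[3] = -50 + 0 + -80 + 35 = -95 deg
  cos(-95 deg) = -0.0872, sin(-95 deg) = -0.9962
  joint[4] = (7.1992, -15.7805) + 3.9 * (-0.0872, -0.9962) = (7.1992 + -0.3399, -15.7805 + -3.8852) = (6.8593, -19.6657)
End effector: (6.8593, -19.6657)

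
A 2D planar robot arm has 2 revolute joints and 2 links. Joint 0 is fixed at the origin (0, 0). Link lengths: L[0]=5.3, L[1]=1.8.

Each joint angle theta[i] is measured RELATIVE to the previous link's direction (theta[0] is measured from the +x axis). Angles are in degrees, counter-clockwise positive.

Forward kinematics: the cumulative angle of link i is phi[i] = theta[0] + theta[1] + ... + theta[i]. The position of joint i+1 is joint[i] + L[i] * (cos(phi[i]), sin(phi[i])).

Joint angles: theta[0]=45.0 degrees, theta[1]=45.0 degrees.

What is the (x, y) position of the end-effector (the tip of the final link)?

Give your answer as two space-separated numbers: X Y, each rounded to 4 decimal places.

Answer: 3.7477 5.5477

Derivation:
joint[0] = (0.0000, 0.0000)  (base)
link 0: phi[0] = 45 = 45 deg
  cos(45 deg) = 0.7071, sin(45 deg) = 0.7071
  joint[1] = (0.0000, 0.0000) + 5.3 * (0.7071, 0.7071) = (0.0000 + 3.7477, 0.0000 + 3.7477) = (3.7477, 3.7477)
link 1: phi[1] = 45 + 45 = 90 deg
  cos(90 deg) = 0.0000, sin(90 deg) = 1.0000
  joint[2] = (3.7477, 3.7477) + 1.8 * (0.0000, 1.0000) = (3.7477 + 0.0000, 3.7477 + 1.8000) = (3.7477, 5.5477)
End effector: (3.7477, 5.5477)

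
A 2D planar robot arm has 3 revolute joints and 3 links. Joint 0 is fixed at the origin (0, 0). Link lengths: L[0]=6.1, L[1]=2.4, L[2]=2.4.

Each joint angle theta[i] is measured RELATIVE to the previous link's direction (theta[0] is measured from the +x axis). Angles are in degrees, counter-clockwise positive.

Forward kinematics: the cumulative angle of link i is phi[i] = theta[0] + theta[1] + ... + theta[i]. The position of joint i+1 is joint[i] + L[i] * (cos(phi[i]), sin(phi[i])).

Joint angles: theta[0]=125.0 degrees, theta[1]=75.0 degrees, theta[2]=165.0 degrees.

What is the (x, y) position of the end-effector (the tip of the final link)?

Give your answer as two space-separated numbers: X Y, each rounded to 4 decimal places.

joint[0] = (0.0000, 0.0000)  (base)
link 0: phi[0] = 125 = 125 deg
  cos(125 deg) = -0.5736, sin(125 deg) = 0.8192
  joint[1] = (0.0000, 0.0000) + 6.1 * (-0.5736, 0.8192) = (0.0000 + -3.4988, 0.0000 + 4.9968) = (-3.4988, 4.9968)
link 1: phi[1] = 125 + 75 = 200 deg
  cos(200 deg) = -0.9397, sin(200 deg) = -0.3420
  joint[2] = (-3.4988, 4.9968) + 2.4 * (-0.9397, -0.3420) = (-3.4988 + -2.2553, 4.9968 + -0.8208) = (-5.7541, 4.1760)
link 2: phi[2] = 125 + 75 + 165 = 365 deg
  cos(365 deg) = 0.9962, sin(365 deg) = 0.0872
  joint[3] = (-5.7541, 4.1760) + 2.4 * (0.9962, 0.0872) = (-5.7541 + 2.3909, 4.1760 + 0.2092) = (-3.3632, 4.3852)
End effector: (-3.3632, 4.3852)

Answer: -3.3632 4.3852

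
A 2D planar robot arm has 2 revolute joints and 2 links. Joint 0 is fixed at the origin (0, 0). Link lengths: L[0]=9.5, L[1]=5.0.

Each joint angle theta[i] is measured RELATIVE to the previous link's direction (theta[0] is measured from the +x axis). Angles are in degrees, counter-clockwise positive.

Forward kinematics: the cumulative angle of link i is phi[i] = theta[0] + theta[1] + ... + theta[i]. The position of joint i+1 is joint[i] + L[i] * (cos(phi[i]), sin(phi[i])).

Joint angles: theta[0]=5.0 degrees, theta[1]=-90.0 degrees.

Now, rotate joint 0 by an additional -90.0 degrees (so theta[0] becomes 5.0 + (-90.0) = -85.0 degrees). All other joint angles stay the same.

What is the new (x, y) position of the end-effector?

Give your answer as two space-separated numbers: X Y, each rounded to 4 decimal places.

joint[0] = (0.0000, 0.0000)  (base)
link 0: phi[0] = -85 = -85 deg
  cos(-85 deg) = 0.0872, sin(-85 deg) = -0.9962
  joint[1] = (0.0000, 0.0000) + 9.5 * (0.0872, -0.9962) = (0.0000 + 0.8280, 0.0000 + -9.4638) = (0.8280, -9.4638)
link 1: phi[1] = -85 + -90 = -175 deg
  cos(-175 deg) = -0.9962, sin(-175 deg) = -0.0872
  joint[2] = (0.8280, -9.4638) + 5 * (-0.9962, -0.0872) = (0.8280 + -4.9810, -9.4638 + -0.4358) = (-4.1530, -9.8996)
End effector: (-4.1530, -9.8996)

Answer: -4.1530 -9.8996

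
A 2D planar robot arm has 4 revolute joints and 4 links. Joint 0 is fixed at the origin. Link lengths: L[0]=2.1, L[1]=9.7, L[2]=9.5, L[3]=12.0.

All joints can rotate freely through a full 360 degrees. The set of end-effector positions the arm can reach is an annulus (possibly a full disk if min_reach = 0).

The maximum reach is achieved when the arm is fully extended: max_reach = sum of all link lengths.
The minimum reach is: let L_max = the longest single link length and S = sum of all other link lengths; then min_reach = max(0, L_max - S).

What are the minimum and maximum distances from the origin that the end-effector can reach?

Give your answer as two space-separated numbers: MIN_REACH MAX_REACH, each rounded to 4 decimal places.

Link lengths: [2.1, 9.7, 9.5, 12.0]
max_reach = 2.1 + 9.7 + 9.5 + 12 = 33.3
L_max = max([2.1, 9.7, 9.5, 12.0]) = 12
S (sum of others) = 33.3 - 12 = 21.3
min_reach = max(0, 12 - 21.3) = max(0, -9.3) = 0

Answer: 0.0000 33.3000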